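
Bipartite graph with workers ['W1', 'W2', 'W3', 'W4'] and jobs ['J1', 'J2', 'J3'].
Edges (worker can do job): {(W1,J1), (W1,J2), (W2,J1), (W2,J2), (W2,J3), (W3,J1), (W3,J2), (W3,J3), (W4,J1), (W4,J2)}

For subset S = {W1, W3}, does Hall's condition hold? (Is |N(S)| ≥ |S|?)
Yes: |N(S)| = 3, |S| = 2

Subset S = {W1, W3}
Neighbors N(S) = {J1, J2, J3}

|N(S)| = 3, |S| = 2
Hall's condition: |N(S)| ≥ |S| is satisfied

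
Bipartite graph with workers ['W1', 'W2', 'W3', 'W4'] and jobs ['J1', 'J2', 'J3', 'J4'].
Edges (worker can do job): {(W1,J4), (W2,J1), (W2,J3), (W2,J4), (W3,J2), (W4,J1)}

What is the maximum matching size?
Maximum matching size = 4

Maximum matching: {(W1,J4), (W2,J3), (W3,J2), (W4,J1)}
Size: 4

This assigns 4 workers to 4 distinct jobs.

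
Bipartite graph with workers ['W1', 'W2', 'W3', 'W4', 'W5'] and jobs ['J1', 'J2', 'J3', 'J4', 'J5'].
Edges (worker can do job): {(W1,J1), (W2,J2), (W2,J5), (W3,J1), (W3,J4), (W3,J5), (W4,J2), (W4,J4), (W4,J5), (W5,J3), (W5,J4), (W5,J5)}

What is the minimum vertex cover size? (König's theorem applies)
Minimum vertex cover size = 5

By König's theorem: in bipartite graphs,
min vertex cover = max matching = 5

Maximum matching has size 5, so minimum vertex cover also has size 5.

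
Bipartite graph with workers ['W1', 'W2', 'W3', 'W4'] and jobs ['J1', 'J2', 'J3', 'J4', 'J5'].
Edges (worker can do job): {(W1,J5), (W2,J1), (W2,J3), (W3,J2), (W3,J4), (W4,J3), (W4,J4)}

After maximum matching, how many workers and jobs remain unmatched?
Unmatched: 0 workers, 1 jobs

Maximum matching size: 4
Workers: 4 total, 4 matched, 0 unmatched
Jobs: 5 total, 4 matched, 1 unmatched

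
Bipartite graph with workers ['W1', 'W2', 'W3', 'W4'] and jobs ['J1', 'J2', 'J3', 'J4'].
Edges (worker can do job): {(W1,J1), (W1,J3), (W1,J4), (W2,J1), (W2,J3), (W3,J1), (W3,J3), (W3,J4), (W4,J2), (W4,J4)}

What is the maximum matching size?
Maximum matching size = 4

Maximum matching: {(W1,J4), (W2,J3), (W3,J1), (W4,J2)}
Size: 4

This assigns 4 workers to 4 distinct jobs.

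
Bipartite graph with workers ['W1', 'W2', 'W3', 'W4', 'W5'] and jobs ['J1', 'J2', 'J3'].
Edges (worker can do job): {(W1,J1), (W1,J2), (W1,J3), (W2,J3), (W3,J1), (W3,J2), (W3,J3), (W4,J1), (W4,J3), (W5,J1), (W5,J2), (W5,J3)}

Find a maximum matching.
Matching: {(W3,J2), (W4,J3), (W5,J1)}

Maximum matching (size 3):
  W3 → J2
  W4 → J3
  W5 → J1

Each worker is assigned to at most one job, and each job to at most one worker.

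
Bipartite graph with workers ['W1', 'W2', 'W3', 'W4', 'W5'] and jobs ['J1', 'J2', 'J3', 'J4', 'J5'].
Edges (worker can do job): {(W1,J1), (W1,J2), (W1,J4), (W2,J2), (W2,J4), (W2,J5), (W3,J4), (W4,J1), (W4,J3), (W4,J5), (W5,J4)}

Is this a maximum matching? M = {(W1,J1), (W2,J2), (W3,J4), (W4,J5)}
Yes, size 4 is maximum

Proposed matching has size 4.
Maximum matching size for this graph: 4.

This is a maximum matching.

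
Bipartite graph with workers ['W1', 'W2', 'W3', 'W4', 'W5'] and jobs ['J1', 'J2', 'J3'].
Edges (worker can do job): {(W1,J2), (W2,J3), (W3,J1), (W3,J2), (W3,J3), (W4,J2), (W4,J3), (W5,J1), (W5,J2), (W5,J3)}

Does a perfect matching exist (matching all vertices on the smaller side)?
Yes, perfect matching exists (size 3)

Perfect matching: {(W3,J3), (W4,J2), (W5,J1)}
All 3 vertices on the smaller side are matched.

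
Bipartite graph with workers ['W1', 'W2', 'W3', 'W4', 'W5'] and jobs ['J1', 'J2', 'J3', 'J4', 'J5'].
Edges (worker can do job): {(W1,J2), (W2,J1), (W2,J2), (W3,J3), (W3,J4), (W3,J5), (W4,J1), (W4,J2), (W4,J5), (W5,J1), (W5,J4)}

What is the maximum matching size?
Maximum matching size = 5

Maximum matching: {(W1,J2), (W2,J1), (W3,J3), (W4,J5), (W5,J4)}
Size: 5

This assigns 5 workers to 5 distinct jobs.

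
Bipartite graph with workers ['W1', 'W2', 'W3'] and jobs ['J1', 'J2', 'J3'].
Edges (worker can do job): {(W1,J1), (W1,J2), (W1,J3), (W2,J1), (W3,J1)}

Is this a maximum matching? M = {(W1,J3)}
No, size 1 is not maximum

Proposed matching has size 1.
Maximum matching size for this graph: 2.

This is NOT maximum - can be improved to size 2.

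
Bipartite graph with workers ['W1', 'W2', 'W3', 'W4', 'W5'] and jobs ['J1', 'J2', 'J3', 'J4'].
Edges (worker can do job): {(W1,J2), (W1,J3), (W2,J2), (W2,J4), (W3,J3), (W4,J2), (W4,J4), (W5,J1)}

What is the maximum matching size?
Maximum matching size = 4

Maximum matching: {(W1,J2), (W3,J3), (W4,J4), (W5,J1)}
Size: 4

This assigns 4 workers to 4 distinct jobs.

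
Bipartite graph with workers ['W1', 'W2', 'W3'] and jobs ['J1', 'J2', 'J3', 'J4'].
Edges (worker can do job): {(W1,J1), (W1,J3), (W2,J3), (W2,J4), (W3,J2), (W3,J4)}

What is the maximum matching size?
Maximum matching size = 3

Maximum matching: {(W1,J1), (W2,J4), (W3,J2)}
Size: 3

This assigns 3 workers to 3 distinct jobs.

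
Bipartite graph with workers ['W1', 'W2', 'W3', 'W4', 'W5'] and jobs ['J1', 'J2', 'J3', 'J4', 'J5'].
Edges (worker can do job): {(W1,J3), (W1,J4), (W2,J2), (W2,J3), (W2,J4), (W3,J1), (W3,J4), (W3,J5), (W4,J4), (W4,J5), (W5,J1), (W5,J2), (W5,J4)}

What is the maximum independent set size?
Maximum independent set = 5

By König's theorem:
- Min vertex cover = Max matching = 5
- Max independent set = Total vertices - Min vertex cover
- Max independent set = 10 - 5 = 5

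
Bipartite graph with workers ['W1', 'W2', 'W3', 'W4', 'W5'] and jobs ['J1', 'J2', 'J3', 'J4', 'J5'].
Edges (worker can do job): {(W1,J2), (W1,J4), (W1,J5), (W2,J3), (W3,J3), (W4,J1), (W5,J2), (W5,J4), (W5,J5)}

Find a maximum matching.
Matching: {(W1,J5), (W3,J3), (W4,J1), (W5,J2)}

Maximum matching (size 4):
  W1 → J5
  W3 → J3
  W4 → J1
  W5 → J2

Each worker is assigned to at most one job, and each job to at most one worker.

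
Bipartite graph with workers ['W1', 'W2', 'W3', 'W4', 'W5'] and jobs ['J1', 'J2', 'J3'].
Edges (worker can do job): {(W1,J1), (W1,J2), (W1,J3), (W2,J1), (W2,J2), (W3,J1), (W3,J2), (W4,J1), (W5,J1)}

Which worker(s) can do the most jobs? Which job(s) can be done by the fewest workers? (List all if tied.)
Most versatile: W1 (3 jobs); Least covered: J3 (1 workers)

Worker degrees (jobs they can do): W1:3, W2:2, W3:2, W4:1, W5:1
Job degrees (workers who can do it): J1:5, J2:3, J3:1

Maximum worker degree is 3, achieved by: W1
Minimum job degree is 1, achieved by: J3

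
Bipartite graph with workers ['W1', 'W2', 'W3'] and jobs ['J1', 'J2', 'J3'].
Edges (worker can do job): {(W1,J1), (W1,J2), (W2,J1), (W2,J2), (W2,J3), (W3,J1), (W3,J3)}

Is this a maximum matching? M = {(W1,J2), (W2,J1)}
No, size 2 is not maximum

Proposed matching has size 2.
Maximum matching size for this graph: 3.

This is NOT maximum - can be improved to size 3.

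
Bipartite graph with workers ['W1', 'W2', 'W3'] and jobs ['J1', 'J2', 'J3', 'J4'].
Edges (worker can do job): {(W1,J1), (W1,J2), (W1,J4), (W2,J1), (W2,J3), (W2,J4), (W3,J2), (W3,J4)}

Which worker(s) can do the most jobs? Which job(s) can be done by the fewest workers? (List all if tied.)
Most versatile: W1, W2 (3 jobs); Least covered: J3 (1 workers)

Worker degrees (jobs they can do): W1:3, W2:3, W3:2
Job degrees (workers who can do it): J1:2, J2:2, J3:1, J4:3

Maximum worker degree is 3, achieved by: W1, W2
Minimum job degree is 1, achieved by: J3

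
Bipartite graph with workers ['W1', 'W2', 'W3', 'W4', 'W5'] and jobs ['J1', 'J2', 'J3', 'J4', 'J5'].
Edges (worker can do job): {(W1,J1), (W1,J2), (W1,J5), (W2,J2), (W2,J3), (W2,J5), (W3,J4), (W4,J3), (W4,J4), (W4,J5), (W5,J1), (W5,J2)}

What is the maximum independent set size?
Maximum independent set = 5

By König's theorem:
- Min vertex cover = Max matching = 5
- Max independent set = Total vertices - Min vertex cover
- Max independent set = 10 - 5 = 5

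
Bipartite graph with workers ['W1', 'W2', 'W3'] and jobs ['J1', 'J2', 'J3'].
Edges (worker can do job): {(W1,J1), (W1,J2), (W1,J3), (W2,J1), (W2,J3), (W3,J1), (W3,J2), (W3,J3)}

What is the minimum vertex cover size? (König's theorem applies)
Minimum vertex cover size = 3

By König's theorem: in bipartite graphs,
min vertex cover = max matching = 3

Maximum matching has size 3, so minimum vertex cover also has size 3.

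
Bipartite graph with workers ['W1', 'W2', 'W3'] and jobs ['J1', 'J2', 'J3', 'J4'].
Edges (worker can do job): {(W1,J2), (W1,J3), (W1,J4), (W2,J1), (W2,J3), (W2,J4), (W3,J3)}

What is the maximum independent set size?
Maximum independent set = 4

By König's theorem:
- Min vertex cover = Max matching = 3
- Max independent set = Total vertices - Min vertex cover
- Max independent set = 7 - 3 = 4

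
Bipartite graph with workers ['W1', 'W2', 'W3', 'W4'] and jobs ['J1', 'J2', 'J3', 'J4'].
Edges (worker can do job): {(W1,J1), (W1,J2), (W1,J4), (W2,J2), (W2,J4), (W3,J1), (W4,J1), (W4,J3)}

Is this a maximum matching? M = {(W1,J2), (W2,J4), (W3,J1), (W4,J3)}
Yes, size 4 is maximum

Proposed matching has size 4.
Maximum matching size for this graph: 4.

This is a maximum matching.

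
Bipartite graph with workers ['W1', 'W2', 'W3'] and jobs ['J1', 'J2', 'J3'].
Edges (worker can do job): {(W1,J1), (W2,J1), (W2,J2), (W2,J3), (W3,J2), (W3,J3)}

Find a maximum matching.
Matching: {(W1,J1), (W2,J3), (W3,J2)}

Maximum matching (size 3):
  W1 → J1
  W2 → J3
  W3 → J2

Each worker is assigned to at most one job, and each job to at most one worker.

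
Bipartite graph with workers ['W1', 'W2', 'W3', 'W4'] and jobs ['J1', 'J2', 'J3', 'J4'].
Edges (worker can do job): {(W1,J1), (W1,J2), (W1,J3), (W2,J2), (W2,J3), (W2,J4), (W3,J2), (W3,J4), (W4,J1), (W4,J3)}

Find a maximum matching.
Matching: {(W1,J3), (W2,J4), (W3,J2), (W4,J1)}

Maximum matching (size 4):
  W1 → J3
  W2 → J4
  W3 → J2
  W4 → J1

Each worker is assigned to at most one job, and each job to at most one worker.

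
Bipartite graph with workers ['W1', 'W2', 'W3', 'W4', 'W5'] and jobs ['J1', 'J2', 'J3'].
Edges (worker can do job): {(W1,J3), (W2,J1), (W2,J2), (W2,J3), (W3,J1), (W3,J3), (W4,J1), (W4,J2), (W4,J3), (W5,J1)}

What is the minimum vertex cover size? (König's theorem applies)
Minimum vertex cover size = 3

By König's theorem: in bipartite graphs,
min vertex cover = max matching = 3

Maximum matching has size 3, so minimum vertex cover also has size 3.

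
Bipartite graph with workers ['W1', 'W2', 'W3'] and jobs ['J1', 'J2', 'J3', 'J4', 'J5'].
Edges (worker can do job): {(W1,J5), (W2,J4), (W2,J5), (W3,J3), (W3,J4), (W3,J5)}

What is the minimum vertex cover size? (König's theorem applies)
Minimum vertex cover size = 3

By König's theorem: in bipartite graphs,
min vertex cover = max matching = 3

Maximum matching has size 3, so minimum vertex cover also has size 3.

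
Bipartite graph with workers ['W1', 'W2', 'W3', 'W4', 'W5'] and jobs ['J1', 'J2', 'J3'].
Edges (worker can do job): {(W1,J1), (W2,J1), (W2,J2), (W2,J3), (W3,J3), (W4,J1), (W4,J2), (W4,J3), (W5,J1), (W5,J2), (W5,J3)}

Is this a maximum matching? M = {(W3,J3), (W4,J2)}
No, size 2 is not maximum

Proposed matching has size 2.
Maximum matching size for this graph: 3.

This is NOT maximum - can be improved to size 3.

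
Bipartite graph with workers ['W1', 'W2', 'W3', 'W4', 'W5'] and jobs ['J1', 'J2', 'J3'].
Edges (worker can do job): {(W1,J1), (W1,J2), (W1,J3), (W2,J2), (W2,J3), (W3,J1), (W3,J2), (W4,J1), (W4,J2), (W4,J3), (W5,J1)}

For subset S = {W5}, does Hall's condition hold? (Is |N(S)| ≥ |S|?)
Yes: |N(S)| = 1, |S| = 1

Subset S = {W5}
Neighbors N(S) = {J1}

|N(S)| = 1, |S| = 1
Hall's condition: |N(S)| ≥ |S| is satisfied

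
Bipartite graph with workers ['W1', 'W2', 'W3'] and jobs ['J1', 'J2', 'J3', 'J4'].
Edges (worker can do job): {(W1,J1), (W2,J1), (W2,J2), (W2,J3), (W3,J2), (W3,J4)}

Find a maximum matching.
Matching: {(W1,J1), (W2,J3), (W3,J4)}

Maximum matching (size 3):
  W1 → J1
  W2 → J3
  W3 → J4

Each worker is assigned to at most one job, and each job to at most one worker.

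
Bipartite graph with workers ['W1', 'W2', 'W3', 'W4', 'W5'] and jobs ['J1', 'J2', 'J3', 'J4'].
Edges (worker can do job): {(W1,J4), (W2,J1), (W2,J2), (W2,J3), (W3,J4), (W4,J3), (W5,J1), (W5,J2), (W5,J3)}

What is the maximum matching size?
Maximum matching size = 4

Maximum matching: {(W2,J1), (W3,J4), (W4,J3), (W5,J2)}
Size: 4

This assigns 4 workers to 4 distinct jobs.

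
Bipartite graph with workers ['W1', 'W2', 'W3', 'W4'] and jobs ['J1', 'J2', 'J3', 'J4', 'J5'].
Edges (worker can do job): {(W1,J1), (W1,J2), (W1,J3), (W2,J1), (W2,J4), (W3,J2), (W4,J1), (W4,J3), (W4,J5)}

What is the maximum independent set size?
Maximum independent set = 5

By König's theorem:
- Min vertex cover = Max matching = 4
- Max independent set = Total vertices - Min vertex cover
- Max independent set = 9 - 4 = 5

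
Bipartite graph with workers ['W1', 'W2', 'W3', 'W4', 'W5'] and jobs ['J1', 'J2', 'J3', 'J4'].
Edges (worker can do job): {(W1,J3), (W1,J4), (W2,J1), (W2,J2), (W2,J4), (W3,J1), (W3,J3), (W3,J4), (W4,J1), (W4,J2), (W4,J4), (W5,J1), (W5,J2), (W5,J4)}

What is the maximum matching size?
Maximum matching size = 4

Maximum matching: {(W1,J3), (W3,J1), (W4,J2), (W5,J4)}
Size: 4

This assigns 4 workers to 4 distinct jobs.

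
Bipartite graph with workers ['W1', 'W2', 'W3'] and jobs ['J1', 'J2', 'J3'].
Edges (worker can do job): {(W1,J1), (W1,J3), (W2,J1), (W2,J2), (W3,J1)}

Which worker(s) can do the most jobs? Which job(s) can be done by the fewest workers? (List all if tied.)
Most versatile: W1, W2 (2 jobs); Least covered: J2, J3 (1 workers)

Worker degrees (jobs they can do): W1:2, W2:2, W3:1
Job degrees (workers who can do it): J1:3, J2:1, J3:1

Maximum worker degree is 2, achieved by: W1, W2
Minimum job degree is 1, achieved by: J2, J3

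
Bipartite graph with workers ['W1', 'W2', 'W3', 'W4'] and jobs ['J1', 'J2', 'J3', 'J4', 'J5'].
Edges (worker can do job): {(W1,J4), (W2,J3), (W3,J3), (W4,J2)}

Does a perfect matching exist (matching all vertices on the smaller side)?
No, maximum matching has size 3 < 4

Maximum matching has size 3, need 4 for perfect matching.
Unmatched workers: ['W2']
Unmatched jobs: ['J5', 'J1']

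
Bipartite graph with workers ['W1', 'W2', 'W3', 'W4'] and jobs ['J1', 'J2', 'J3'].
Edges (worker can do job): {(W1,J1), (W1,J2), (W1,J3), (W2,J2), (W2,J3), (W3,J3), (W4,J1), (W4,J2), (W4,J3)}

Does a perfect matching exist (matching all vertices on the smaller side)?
Yes, perfect matching exists (size 3)

Perfect matching: {(W1,J2), (W3,J3), (W4,J1)}
All 3 vertices on the smaller side are matched.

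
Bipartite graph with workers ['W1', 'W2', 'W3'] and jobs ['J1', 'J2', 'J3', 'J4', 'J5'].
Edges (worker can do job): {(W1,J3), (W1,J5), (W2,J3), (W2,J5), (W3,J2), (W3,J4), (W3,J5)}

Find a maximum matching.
Matching: {(W1,J3), (W2,J5), (W3,J4)}

Maximum matching (size 3):
  W1 → J3
  W2 → J5
  W3 → J4

Each worker is assigned to at most one job, and each job to at most one worker.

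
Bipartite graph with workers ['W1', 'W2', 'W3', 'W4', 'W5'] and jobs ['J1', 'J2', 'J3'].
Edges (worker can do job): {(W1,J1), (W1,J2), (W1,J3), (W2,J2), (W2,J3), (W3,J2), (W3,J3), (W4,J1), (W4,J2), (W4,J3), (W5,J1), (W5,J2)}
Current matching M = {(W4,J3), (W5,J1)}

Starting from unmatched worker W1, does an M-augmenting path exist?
Yes: W1 → J1 → W5 → J2

An M-augmenting path alternates non-matching / matching edges, starting and ending at unmatched vertices.
Path: W1 → J1 → W5 → J2
(J2 is unmatched in M, so the path is augmenting.)
Flipping edges along this path would increase |M| from 2 to 3.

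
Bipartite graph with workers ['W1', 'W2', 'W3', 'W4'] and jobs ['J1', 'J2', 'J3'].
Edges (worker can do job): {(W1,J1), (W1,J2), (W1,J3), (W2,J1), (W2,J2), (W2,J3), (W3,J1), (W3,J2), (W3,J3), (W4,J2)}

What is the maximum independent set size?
Maximum independent set = 4

By König's theorem:
- Min vertex cover = Max matching = 3
- Max independent set = Total vertices - Min vertex cover
- Max independent set = 7 - 3 = 4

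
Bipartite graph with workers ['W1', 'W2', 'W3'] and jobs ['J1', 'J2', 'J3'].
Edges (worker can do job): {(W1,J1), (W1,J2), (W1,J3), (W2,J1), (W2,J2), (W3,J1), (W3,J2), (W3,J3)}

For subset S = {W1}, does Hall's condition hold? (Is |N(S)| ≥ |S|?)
Yes: |N(S)| = 3, |S| = 1

Subset S = {W1}
Neighbors N(S) = {J1, J2, J3}

|N(S)| = 3, |S| = 1
Hall's condition: |N(S)| ≥ |S| is satisfied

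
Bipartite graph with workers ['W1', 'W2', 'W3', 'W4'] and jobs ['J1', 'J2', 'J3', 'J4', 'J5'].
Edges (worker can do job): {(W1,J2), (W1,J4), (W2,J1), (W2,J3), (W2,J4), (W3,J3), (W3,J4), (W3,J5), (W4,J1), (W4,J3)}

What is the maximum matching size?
Maximum matching size = 4

Maximum matching: {(W1,J4), (W2,J1), (W3,J5), (W4,J3)}
Size: 4

This assigns 4 workers to 4 distinct jobs.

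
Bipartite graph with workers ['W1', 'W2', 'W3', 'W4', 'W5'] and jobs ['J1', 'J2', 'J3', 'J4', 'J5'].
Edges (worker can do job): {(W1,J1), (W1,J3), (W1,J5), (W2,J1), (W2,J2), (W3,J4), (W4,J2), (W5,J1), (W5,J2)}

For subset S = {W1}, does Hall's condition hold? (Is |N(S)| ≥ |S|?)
Yes: |N(S)| = 3, |S| = 1

Subset S = {W1}
Neighbors N(S) = {J1, J3, J5}

|N(S)| = 3, |S| = 1
Hall's condition: |N(S)| ≥ |S| is satisfied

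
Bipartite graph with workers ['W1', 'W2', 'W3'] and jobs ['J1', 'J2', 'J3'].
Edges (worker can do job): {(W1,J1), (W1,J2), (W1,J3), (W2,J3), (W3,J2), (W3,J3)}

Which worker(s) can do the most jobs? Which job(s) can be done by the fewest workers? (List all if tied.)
Most versatile: W1 (3 jobs); Least covered: J1 (1 workers)

Worker degrees (jobs they can do): W1:3, W2:1, W3:2
Job degrees (workers who can do it): J1:1, J2:2, J3:3

Maximum worker degree is 3, achieved by: W1
Minimum job degree is 1, achieved by: J1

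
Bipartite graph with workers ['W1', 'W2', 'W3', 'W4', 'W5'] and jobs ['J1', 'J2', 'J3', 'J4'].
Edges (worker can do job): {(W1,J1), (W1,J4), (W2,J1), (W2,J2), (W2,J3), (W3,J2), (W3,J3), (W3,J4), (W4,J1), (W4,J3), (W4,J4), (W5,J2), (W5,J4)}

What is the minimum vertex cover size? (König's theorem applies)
Minimum vertex cover size = 4

By König's theorem: in bipartite graphs,
min vertex cover = max matching = 4

Maximum matching has size 4, so minimum vertex cover also has size 4.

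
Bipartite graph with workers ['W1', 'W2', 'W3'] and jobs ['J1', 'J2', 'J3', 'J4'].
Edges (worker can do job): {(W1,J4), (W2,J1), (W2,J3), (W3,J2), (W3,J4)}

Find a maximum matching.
Matching: {(W1,J4), (W2,J1), (W3,J2)}

Maximum matching (size 3):
  W1 → J4
  W2 → J1
  W3 → J2

Each worker is assigned to at most one job, and each job to at most one worker.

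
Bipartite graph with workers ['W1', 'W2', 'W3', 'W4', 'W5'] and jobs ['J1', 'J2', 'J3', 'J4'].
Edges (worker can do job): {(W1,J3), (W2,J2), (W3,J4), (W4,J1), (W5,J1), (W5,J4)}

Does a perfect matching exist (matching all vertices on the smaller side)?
Yes, perfect matching exists (size 4)

Perfect matching: {(W1,J3), (W2,J2), (W3,J4), (W5,J1)}
All 4 vertices on the smaller side are matched.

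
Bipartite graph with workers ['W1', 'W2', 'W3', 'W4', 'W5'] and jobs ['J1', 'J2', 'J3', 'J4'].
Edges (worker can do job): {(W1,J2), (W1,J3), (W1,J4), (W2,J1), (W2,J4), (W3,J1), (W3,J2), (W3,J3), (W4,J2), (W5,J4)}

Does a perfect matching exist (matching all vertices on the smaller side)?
Yes, perfect matching exists (size 4)

Perfect matching: {(W2,J1), (W3,J3), (W4,J2), (W5,J4)}
All 4 vertices on the smaller side are matched.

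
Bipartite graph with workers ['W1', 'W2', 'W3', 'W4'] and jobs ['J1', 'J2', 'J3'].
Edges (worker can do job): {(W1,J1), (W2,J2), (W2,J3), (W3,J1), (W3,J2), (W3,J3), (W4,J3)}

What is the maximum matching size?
Maximum matching size = 3

Maximum matching: {(W2,J2), (W3,J1), (W4,J3)}
Size: 3

This assigns 3 workers to 3 distinct jobs.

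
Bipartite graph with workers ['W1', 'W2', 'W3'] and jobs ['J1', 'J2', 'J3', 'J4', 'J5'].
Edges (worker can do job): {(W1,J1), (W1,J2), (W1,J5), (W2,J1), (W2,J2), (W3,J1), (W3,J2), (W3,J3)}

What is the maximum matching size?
Maximum matching size = 3

Maximum matching: {(W1,J1), (W2,J2), (W3,J3)}
Size: 3

This assigns 3 workers to 3 distinct jobs.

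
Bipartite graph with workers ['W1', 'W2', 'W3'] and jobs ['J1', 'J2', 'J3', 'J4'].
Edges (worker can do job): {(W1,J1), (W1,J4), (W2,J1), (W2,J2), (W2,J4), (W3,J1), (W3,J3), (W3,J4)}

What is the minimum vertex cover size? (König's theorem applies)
Minimum vertex cover size = 3

By König's theorem: in bipartite graphs,
min vertex cover = max matching = 3

Maximum matching has size 3, so minimum vertex cover also has size 3.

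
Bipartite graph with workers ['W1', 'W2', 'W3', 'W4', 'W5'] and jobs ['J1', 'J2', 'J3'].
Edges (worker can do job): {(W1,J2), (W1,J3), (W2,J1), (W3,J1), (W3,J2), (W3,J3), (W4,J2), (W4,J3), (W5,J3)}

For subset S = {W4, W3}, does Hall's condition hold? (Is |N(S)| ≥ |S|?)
Yes: |N(S)| = 3, |S| = 2

Subset S = {W4, W3}
Neighbors N(S) = {J1, J2, J3}

|N(S)| = 3, |S| = 2
Hall's condition: |N(S)| ≥ |S| is satisfied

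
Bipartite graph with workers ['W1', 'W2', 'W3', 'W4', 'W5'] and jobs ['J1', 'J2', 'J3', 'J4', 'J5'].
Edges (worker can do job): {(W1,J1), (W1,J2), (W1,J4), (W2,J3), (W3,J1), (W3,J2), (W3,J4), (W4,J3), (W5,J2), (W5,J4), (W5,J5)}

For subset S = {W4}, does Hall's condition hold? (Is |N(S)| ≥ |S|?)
Yes: |N(S)| = 1, |S| = 1

Subset S = {W4}
Neighbors N(S) = {J3}

|N(S)| = 1, |S| = 1
Hall's condition: |N(S)| ≥ |S| is satisfied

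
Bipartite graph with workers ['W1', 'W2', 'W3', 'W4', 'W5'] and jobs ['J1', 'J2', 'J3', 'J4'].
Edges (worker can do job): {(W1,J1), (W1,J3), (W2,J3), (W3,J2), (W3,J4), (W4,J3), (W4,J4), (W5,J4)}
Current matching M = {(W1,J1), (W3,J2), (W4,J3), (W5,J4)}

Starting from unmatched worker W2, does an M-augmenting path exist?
No augmenting path from W2

Alternating search from W2 reaches jobs: {J3, J4}.
Every reachable job is already matched in M, and following those matched edges back to workers exposes no further unvisited jobs.
No M-augmenting path from W2 exists.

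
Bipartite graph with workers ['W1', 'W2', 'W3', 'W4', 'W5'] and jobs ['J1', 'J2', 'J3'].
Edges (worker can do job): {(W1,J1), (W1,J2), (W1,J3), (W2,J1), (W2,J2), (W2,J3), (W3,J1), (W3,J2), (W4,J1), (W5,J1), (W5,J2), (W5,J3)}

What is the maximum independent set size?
Maximum independent set = 5

By König's theorem:
- Min vertex cover = Max matching = 3
- Max independent set = Total vertices - Min vertex cover
- Max independent set = 8 - 3 = 5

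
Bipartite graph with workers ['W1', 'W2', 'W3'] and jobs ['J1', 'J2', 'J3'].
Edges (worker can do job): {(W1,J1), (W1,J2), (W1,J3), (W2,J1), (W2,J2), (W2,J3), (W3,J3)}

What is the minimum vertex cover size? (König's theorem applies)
Minimum vertex cover size = 3

By König's theorem: in bipartite graphs,
min vertex cover = max matching = 3

Maximum matching has size 3, so minimum vertex cover also has size 3.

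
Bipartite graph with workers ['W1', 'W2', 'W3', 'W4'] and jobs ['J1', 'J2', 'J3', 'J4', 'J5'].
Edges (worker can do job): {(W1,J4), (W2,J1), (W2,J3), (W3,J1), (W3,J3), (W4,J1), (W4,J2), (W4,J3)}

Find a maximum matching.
Matching: {(W1,J4), (W2,J1), (W3,J3), (W4,J2)}

Maximum matching (size 4):
  W1 → J4
  W2 → J1
  W3 → J3
  W4 → J2

Each worker is assigned to at most one job, and each job to at most one worker.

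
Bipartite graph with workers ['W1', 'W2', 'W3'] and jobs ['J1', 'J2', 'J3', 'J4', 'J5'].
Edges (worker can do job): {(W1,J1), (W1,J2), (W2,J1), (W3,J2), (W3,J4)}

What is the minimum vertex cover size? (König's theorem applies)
Minimum vertex cover size = 3

By König's theorem: in bipartite graphs,
min vertex cover = max matching = 3

Maximum matching has size 3, so minimum vertex cover also has size 3.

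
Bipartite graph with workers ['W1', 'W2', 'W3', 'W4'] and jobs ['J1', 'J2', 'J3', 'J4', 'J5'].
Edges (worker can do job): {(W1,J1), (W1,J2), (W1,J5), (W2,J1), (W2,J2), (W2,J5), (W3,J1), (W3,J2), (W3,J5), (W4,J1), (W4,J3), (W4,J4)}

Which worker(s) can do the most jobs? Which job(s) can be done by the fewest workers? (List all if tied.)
Most versatile: W1, W2, W3, W4 (3 jobs); Least covered: J3, J4 (1 workers)

Worker degrees (jobs they can do): W1:3, W2:3, W3:3, W4:3
Job degrees (workers who can do it): J1:4, J2:3, J3:1, J4:1, J5:3

Maximum worker degree is 3, achieved by: W1, W2, W3, W4
Minimum job degree is 1, achieved by: J3, J4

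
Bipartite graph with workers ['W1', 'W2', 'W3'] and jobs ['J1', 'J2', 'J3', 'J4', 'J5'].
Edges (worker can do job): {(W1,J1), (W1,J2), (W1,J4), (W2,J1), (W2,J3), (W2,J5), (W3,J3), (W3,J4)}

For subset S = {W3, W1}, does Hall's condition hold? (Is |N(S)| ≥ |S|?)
Yes: |N(S)| = 4, |S| = 2

Subset S = {W3, W1}
Neighbors N(S) = {J1, J2, J3, J4}

|N(S)| = 4, |S| = 2
Hall's condition: |N(S)| ≥ |S| is satisfied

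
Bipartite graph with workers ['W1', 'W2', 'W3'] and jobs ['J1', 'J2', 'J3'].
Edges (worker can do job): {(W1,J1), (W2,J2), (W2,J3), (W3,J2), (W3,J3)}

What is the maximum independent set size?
Maximum independent set = 3

By König's theorem:
- Min vertex cover = Max matching = 3
- Max independent set = Total vertices - Min vertex cover
- Max independent set = 6 - 3 = 3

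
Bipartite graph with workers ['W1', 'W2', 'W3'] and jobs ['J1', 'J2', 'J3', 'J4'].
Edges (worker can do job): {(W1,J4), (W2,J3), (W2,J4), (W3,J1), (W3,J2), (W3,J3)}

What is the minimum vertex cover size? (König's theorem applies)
Minimum vertex cover size = 3

By König's theorem: in bipartite graphs,
min vertex cover = max matching = 3

Maximum matching has size 3, so minimum vertex cover also has size 3.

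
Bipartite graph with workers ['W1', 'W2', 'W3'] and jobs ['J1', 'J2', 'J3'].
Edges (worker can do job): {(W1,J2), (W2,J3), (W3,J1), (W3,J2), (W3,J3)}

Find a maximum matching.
Matching: {(W1,J2), (W2,J3), (W3,J1)}

Maximum matching (size 3):
  W1 → J2
  W2 → J3
  W3 → J1

Each worker is assigned to at most one job, and each job to at most one worker.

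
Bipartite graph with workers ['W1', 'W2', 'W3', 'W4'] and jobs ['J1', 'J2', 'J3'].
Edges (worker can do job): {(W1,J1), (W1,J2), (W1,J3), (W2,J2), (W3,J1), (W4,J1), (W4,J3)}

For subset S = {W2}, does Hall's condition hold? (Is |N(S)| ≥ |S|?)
Yes: |N(S)| = 1, |S| = 1

Subset S = {W2}
Neighbors N(S) = {J2}

|N(S)| = 1, |S| = 1
Hall's condition: |N(S)| ≥ |S| is satisfied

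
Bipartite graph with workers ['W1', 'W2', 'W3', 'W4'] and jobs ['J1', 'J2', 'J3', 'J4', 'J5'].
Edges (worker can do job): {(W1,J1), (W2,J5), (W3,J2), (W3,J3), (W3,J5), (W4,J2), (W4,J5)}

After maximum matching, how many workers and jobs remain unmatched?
Unmatched: 0 workers, 1 jobs

Maximum matching size: 4
Workers: 4 total, 4 matched, 0 unmatched
Jobs: 5 total, 4 matched, 1 unmatched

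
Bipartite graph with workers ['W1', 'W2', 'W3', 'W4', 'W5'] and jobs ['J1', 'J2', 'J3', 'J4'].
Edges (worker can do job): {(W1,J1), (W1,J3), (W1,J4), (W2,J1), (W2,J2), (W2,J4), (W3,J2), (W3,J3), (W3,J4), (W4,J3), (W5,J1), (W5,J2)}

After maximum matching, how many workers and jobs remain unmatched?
Unmatched: 1 workers, 0 jobs

Maximum matching size: 4
Workers: 5 total, 4 matched, 1 unmatched
Jobs: 4 total, 4 matched, 0 unmatched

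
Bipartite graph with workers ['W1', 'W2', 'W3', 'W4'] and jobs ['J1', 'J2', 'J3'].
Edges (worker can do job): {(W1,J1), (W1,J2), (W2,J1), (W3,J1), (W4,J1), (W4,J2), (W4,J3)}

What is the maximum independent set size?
Maximum independent set = 4

By König's theorem:
- Min vertex cover = Max matching = 3
- Max independent set = Total vertices - Min vertex cover
- Max independent set = 7 - 3 = 4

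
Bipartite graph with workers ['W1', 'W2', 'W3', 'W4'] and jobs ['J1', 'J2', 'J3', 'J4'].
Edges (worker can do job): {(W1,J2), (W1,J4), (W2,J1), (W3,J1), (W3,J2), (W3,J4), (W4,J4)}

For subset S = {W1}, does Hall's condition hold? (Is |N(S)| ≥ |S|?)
Yes: |N(S)| = 2, |S| = 1

Subset S = {W1}
Neighbors N(S) = {J2, J4}

|N(S)| = 2, |S| = 1
Hall's condition: |N(S)| ≥ |S| is satisfied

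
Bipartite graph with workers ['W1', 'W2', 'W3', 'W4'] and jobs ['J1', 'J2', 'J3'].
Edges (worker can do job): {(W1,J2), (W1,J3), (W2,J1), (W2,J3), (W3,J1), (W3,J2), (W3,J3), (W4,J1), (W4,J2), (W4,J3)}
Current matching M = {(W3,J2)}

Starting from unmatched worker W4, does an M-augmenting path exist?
Yes: W4 → J3

An M-augmenting path alternates non-matching / matching edges, starting and ending at unmatched vertices.
Path: W4 → J3
(J3 is unmatched in M, so the path is augmenting.)
Flipping edges along this path would increase |M| from 1 to 2.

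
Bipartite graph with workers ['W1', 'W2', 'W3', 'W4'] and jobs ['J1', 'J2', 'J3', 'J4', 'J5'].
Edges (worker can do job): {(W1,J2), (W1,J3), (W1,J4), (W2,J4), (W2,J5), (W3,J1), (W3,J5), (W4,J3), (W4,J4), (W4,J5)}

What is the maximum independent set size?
Maximum independent set = 5

By König's theorem:
- Min vertex cover = Max matching = 4
- Max independent set = Total vertices - Min vertex cover
- Max independent set = 9 - 4 = 5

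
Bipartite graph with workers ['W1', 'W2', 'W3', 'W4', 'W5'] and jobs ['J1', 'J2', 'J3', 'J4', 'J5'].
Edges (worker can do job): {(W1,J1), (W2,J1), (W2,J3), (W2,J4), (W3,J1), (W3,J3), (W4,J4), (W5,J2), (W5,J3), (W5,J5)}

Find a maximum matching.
Matching: {(W2,J3), (W3,J1), (W4,J4), (W5,J5)}

Maximum matching (size 4):
  W2 → J3
  W3 → J1
  W4 → J4
  W5 → J5

Each worker is assigned to at most one job, and each job to at most one worker.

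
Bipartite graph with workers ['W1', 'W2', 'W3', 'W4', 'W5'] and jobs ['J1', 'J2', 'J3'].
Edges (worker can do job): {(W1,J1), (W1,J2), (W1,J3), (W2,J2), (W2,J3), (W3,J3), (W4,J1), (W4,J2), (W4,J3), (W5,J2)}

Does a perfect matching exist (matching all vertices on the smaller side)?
Yes, perfect matching exists (size 3)

Perfect matching: {(W3,J3), (W4,J1), (W5,J2)}
All 3 vertices on the smaller side are matched.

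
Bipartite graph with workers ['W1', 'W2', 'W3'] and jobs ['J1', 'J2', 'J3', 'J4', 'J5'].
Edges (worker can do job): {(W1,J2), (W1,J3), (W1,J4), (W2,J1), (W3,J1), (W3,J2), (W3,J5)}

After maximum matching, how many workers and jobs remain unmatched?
Unmatched: 0 workers, 2 jobs

Maximum matching size: 3
Workers: 3 total, 3 matched, 0 unmatched
Jobs: 5 total, 3 matched, 2 unmatched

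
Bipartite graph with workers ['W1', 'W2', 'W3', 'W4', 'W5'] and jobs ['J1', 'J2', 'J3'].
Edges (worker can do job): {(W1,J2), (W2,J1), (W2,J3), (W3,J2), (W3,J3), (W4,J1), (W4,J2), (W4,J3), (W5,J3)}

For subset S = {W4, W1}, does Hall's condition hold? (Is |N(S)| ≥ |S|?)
Yes: |N(S)| = 3, |S| = 2

Subset S = {W4, W1}
Neighbors N(S) = {J1, J2, J3}

|N(S)| = 3, |S| = 2
Hall's condition: |N(S)| ≥ |S| is satisfied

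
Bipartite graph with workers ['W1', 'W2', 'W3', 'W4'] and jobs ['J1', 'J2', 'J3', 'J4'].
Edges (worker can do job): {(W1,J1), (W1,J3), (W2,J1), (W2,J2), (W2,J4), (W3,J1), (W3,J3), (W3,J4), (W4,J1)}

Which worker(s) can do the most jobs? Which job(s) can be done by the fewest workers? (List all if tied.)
Most versatile: W2, W3 (3 jobs); Least covered: J2 (1 workers)

Worker degrees (jobs they can do): W1:2, W2:3, W3:3, W4:1
Job degrees (workers who can do it): J1:4, J2:1, J3:2, J4:2

Maximum worker degree is 3, achieved by: W2, W3
Minimum job degree is 1, achieved by: J2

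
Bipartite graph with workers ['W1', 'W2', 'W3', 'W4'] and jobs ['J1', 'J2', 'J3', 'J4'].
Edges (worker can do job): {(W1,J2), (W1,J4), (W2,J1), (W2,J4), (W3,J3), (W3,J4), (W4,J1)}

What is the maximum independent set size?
Maximum independent set = 4

By König's theorem:
- Min vertex cover = Max matching = 4
- Max independent set = Total vertices - Min vertex cover
- Max independent set = 8 - 4 = 4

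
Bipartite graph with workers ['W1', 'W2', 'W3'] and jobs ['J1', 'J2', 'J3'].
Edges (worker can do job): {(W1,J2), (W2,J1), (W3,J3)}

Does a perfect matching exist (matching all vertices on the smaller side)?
Yes, perfect matching exists (size 3)

Perfect matching: {(W1,J2), (W2,J1), (W3,J3)}
All 3 vertices on the smaller side are matched.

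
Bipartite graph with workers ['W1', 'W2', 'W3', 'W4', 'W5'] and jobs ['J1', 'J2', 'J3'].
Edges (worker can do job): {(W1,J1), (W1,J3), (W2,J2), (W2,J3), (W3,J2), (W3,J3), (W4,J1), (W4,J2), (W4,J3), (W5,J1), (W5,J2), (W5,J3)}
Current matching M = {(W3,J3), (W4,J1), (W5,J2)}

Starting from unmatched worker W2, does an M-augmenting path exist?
No augmenting path from W2

Alternating search from W2 reaches jobs: {J1, J2, J3}.
Every reachable job is already matched in M, and following those matched edges back to workers exposes no further unvisited jobs.
No M-augmenting path from W2 exists.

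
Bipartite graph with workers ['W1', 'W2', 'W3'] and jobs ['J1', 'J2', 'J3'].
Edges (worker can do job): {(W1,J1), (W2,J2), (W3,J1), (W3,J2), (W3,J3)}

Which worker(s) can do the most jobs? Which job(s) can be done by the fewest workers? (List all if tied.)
Most versatile: W3 (3 jobs); Least covered: J3 (1 workers)

Worker degrees (jobs they can do): W1:1, W2:1, W3:3
Job degrees (workers who can do it): J1:2, J2:2, J3:1

Maximum worker degree is 3, achieved by: W3
Minimum job degree is 1, achieved by: J3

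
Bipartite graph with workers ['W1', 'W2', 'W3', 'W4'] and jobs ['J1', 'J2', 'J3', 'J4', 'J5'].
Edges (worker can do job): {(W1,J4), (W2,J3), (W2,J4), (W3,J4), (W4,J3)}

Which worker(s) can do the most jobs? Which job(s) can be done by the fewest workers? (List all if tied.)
Most versatile: W2 (2 jobs); Least covered: J1, J2, J5 (0 workers)

Worker degrees (jobs they can do): W1:1, W2:2, W3:1, W4:1
Job degrees (workers who can do it): J1:0, J2:0, J3:2, J4:3, J5:0

Maximum worker degree is 2, achieved by: W2
Minimum job degree is 0, achieved by: J1, J2, J5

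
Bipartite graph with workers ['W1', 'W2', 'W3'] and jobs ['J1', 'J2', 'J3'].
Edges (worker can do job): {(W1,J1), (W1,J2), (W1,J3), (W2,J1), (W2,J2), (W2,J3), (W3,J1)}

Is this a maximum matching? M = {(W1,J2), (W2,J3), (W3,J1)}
Yes, size 3 is maximum

Proposed matching has size 3.
Maximum matching size for this graph: 3.

This is a maximum matching.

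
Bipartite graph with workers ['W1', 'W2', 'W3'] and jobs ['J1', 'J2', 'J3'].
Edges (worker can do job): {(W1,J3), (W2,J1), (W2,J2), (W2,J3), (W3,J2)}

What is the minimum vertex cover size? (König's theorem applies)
Minimum vertex cover size = 3

By König's theorem: in bipartite graphs,
min vertex cover = max matching = 3

Maximum matching has size 3, so minimum vertex cover also has size 3.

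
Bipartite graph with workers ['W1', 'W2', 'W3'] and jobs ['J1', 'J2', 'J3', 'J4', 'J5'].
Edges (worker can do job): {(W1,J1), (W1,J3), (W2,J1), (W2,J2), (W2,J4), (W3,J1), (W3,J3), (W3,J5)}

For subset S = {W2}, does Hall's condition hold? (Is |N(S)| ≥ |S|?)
Yes: |N(S)| = 3, |S| = 1

Subset S = {W2}
Neighbors N(S) = {J1, J2, J4}

|N(S)| = 3, |S| = 1
Hall's condition: |N(S)| ≥ |S| is satisfied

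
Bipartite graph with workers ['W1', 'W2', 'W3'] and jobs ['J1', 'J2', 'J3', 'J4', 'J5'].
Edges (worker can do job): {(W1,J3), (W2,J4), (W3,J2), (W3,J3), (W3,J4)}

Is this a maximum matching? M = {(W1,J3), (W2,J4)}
No, size 2 is not maximum

Proposed matching has size 2.
Maximum matching size for this graph: 3.

This is NOT maximum - can be improved to size 3.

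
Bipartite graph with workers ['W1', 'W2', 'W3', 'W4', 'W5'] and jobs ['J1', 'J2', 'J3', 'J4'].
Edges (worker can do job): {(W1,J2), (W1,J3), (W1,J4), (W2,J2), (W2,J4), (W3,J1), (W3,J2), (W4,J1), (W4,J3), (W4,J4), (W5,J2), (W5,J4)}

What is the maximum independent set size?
Maximum independent set = 5

By König's theorem:
- Min vertex cover = Max matching = 4
- Max independent set = Total vertices - Min vertex cover
- Max independent set = 9 - 4 = 5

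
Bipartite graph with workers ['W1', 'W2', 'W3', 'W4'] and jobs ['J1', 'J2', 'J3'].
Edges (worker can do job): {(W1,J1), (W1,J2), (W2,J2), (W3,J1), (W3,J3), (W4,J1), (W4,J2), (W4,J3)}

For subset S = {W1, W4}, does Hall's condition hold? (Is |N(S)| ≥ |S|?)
Yes: |N(S)| = 3, |S| = 2

Subset S = {W1, W4}
Neighbors N(S) = {J1, J2, J3}

|N(S)| = 3, |S| = 2
Hall's condition: |N(S)| ≥ |S| is satisfied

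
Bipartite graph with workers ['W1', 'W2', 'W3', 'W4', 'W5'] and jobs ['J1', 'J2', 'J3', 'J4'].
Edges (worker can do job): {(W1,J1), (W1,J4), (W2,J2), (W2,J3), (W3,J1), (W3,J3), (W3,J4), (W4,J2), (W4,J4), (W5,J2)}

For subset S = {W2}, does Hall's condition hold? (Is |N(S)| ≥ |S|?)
Yes: |N(S)| = 2, |S| = 1

Subset S = {W2}
Neighbors N(S) = {J2, J3}

|N(S)| = 2, |S| = 1
Hall's condition: |N(S)| ≥ |S| is satisfied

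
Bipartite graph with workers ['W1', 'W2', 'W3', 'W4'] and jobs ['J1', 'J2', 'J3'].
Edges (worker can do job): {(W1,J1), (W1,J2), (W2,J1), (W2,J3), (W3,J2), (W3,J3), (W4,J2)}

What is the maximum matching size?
Maximum matching size = 3

Maximum matching: {(W1,J1), (W3,J3), (W4,J2)}
Size: 3

This assigns 3 workers to 3 distinct jobs.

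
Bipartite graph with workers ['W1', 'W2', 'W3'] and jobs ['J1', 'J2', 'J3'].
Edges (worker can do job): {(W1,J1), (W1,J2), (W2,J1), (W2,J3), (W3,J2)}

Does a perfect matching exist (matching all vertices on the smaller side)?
Yes, perfect matching exists (size 3)

Perfect matching: {(W1,J1), (W2,J3), (W3,J2)}
All 3 vertices on the smaller side are matched.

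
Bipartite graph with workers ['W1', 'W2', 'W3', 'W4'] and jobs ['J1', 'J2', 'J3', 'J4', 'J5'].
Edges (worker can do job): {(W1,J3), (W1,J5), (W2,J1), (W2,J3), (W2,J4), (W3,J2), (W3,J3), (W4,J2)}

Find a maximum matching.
Matching: {(W1,J5), (W2,J1), (W3,J3), (W4,J2)}

Maximum matching (size 4):
  W1 → J5
  W2 → J1
  W3 → J3
  W4 → J2

Each worker is assigned to at most one job, and each job to at most one worker.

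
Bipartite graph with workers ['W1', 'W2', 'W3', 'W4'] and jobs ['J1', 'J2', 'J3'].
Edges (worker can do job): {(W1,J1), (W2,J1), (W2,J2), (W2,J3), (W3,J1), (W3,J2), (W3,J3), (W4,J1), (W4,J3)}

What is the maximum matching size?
Maximum matching size = 3

Maximum matching: {(W2,J3), (W3,J2), (W4,J1)}
Size: 3

This assigns 3 workers to 3 distinct jobs.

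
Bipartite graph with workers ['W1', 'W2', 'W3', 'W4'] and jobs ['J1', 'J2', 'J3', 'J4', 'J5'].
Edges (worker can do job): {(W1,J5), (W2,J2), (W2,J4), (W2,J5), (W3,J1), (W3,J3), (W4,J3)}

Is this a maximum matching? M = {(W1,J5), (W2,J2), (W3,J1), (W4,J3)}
Yes, size 4 is maximum

Proposed matching has size 4.
Maximum matching size for this graph: 4.

This is a maximum matching.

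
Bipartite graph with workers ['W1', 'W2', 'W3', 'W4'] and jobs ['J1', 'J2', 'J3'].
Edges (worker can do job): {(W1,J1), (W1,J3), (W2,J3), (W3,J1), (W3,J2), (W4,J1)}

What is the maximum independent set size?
Maximum independent set = 4

By König's theorem:
- Min vertex cover = Max matching = 3
- Max independent set = Total vertices - Min vertex cover
- Max independent set = 7 - 3 = 4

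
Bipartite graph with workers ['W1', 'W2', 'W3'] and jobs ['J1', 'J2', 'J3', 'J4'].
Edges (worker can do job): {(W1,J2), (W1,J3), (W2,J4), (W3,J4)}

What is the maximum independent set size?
Maximum independent set = 5

By König's theorem:
- Min vertex cover = Max matching = 2
- Max independent set = Total vertices - Min vertex cover
- Max independent set = 7 - 2 = 5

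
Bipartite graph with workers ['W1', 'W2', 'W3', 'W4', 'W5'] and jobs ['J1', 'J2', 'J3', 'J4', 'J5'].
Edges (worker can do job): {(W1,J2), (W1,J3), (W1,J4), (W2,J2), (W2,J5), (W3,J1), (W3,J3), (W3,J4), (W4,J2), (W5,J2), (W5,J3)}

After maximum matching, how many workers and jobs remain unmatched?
Unmatched: 0 workers, 0 jobs

Maximum matching size: 5
Workers: 5 total, 5 matched, 0 unmatched
Jobs: 5 total, 5 matched, 0 unmatched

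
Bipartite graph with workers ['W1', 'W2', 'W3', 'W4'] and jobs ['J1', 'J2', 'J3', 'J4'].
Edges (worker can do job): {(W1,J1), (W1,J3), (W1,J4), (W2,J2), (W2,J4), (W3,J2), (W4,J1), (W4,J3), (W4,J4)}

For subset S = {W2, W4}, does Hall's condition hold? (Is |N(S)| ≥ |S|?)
Yes: |N(S)| = 4, |S| = 2

Subset S = {W2, W4}
Neighbors N(S) = {J1, J2, J3, J4}

|N(S)| = 4, |S| = 2
Hall's condition: |N(S)| ≥ |S| is satisfied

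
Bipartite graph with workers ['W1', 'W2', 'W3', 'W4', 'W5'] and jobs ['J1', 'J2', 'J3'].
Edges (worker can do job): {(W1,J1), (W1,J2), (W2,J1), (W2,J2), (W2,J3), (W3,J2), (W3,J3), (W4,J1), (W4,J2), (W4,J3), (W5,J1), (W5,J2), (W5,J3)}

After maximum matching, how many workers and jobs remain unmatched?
Unmatched: 2 workers, 0 jobs

Maximum matching size: 3
Workers: 5 total, 3 matched, 2 unmatched
Jobs: 3 total, 3 matched, 0 unmatched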